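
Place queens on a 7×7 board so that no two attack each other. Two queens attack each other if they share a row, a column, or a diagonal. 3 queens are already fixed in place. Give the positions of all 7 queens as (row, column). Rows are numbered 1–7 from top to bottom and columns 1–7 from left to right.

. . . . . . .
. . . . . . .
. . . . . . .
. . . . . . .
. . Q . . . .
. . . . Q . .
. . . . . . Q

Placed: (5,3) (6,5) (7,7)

Row 1: attacked by (5,3)→{3,7}; (6,5)→{5}; (7,7)→{1,7}. Safe: 2, 4, 6. Place at column 2.
Row 2: attacked by (1,2)→{1,2,3}; (5,3)→{3,6}; (6,5)→{1,5}; (7,7)→{2,7}. Safe: 4. Place at column 4.
Row 3: attacked by (1,2)→{2,4}; (2,4)→{3,4,5}; (5,3)→{1,3,5}; (6,5)→{2,5}; (7,7)→{3,7}. Safe: 6. Place at column 6.
Row 4: attacked by (1,2)→{2,5}; (2,4)→{2,4,6}; (3,6)→{5,6,7}; (5,3)→{2,3,4}; (6,5)→{3,5,7}; (7,7)→{4,7}. Safe: 1. Place at column 1.
Columns [2, 4, 6, 1, 3, 5, 7], r−c [-1, -2, -3, 3, 2, 1, 0], r+c [3, 6, 9, 5, 8, 11, 14] are all distinct, so no two queens attack.

(1,2) (2,4) (3,6) (4,1) (5,3) (6,5) (7,7)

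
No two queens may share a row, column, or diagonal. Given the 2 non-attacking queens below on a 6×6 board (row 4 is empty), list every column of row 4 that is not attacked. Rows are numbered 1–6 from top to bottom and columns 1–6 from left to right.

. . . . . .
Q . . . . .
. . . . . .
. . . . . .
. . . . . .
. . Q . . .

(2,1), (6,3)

columns 2, 4, 6

(2,1) attacks row 4 at column 1 and diagonals 3.
(6,3) attacks row 4 at column 3 and diagonals 1, 5.
Attacked columns: {1, 3, 5}. Safe: {2, 4, 6}.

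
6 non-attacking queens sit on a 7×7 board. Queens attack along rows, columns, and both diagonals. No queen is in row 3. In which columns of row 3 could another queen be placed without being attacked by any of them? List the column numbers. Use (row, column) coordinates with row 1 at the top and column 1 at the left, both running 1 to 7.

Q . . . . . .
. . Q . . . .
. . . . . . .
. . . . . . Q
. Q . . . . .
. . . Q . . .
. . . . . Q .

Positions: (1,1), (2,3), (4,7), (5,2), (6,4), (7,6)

(1,1) attacks row 3 at column 1 and diagonals 3.
(2,3) attacks row 3 at column 3 and diagonals 2, 4.
(4,7) attacks row 3 at column 7 and diagonals 6.
(5,2) attacks row 3 at column 2 and diagonals 4.
(6,4) attacks row 3 at column 4 and diagonals 1, 7.
(7,6) attacks row 3 at column 6 and diagonals 2.
Attacked columns: {1, 2, 3, 4, 6, 7}. Safe: {5}.

columns 5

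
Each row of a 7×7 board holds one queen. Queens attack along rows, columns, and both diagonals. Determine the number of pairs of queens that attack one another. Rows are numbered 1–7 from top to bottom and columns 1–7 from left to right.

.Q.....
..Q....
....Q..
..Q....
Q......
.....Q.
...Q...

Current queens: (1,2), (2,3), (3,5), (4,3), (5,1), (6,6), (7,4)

2

Same column: (2,3)–(4,3) (column 3).
Same diagonal: (1,2)–(2,3) (|1−2| = |2−3| = 1).
Total attacking pairs: 2.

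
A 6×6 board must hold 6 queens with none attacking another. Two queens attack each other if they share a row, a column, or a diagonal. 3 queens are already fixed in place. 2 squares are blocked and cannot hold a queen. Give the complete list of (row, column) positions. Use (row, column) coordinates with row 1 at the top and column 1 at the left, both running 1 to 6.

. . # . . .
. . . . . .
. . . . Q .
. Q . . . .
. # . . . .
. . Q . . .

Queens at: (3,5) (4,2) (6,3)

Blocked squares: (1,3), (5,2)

Row 1: attacked by (3,5)→{3,5}; (4,2)→{2,5}; (6,3)→{3}. Blocked: 3. Safe: 1, 4, 6. Place at column 4.
Row 2: attacked by (1,4)→{3,4,5}; (3,5)→{4,5,6}; (4,2)→{2,4}; (6,3)→{3}. Safe: 1. Place at column 1.
Row 5: attacked by (1,4)→{4}; (2,1)→{1,4}; (3,5)→{3,5}; (4,2)→{1,2,3}; (6,3)→{2,3,4}. Blocked: 2. Safe: 6. Place at column 6.
Columns [4, 1, 5, 2, 6, 3], r−c [-3, 1, -2, 2, -1, 3], r+c [5, 3, 8, 6, 11, 9] are all distinct, so no two queens attack.

(1,4) (2,1) (3,5) (4,2) (5,6) (6,3)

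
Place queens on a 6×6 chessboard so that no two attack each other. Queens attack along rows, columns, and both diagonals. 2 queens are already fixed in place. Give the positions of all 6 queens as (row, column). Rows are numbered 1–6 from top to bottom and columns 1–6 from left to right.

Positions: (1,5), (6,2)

Row 2: attacked by (1,5)→{4,5,6}; (6,2)→{2,6}. Safe: 1, 3. Place at column 3.
Row 3: attacked by (1,5)→{3,5}; (2,3)→{2,3,4}; (6,2)→{2,5}. Safe: 1, 6. Place at column 1.
Row 4: attacked by (1,5)→{2,5}; (2,3)→{1,3,5}; (3,1)→{1,2}; (6,2)→{2,4}. Safe: 6. Place at column 6.
Row 5: attacked by (1,5)→{1,5}; (2,3)→{3,6}; (3,1)→{1,3}; (4,6)→{5,6}; (6,2)→{1,2,3}. Safe: 4. Place at column 4.
Columns [5, 3, 1, 6, 4, 2], r−c [-4, -1, 2, -2, 1, 4], r+c [6, 5, 4, 10, 9, 8] are all distinct, so no two queens attack.

(1,5) (2,3) (3,1) (4,6) (5,4) (6,2)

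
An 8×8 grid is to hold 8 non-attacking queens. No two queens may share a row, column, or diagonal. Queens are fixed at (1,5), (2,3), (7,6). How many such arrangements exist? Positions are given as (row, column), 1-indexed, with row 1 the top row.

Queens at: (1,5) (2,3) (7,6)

2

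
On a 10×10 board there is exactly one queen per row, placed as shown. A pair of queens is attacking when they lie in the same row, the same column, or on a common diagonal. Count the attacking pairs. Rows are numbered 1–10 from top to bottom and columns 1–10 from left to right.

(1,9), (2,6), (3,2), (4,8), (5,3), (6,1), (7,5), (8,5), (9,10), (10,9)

Same column: (1,9)–(10,9) (column 9); (7,5)–(8,5) (column 5).
Same diagonal: (2,6)–(4,8) (|2−4| = |6−8| = 2); (2,6)–(5,3) (|2−5| = |6−3| = 3); (3,2)–(10,9) (|3−10| = |2−9| = 7); (4,8)–(7,5) (|4−7| = |8−5| = 3); (5,3)–(7,5) (|5−7| = |3−5| = 2); (9,10)–(10,9) (|9−10| = |10−9| = 1).
Total attacking pairs: 8.

8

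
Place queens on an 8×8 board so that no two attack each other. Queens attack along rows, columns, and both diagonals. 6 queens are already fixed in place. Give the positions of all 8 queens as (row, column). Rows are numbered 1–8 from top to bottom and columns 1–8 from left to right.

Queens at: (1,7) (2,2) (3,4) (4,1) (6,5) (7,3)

Row 5: attacked by (1,7)→{3,7}; (2,2)→{2,5}; (3,4)→{2,4,6}; (4,1)→{1,2}; (6,5)→{4,5,6}; (7,3)→{1,3,5}. Safe: 8. Place at column 8.
Row 8: attacked by (1,7)→{7}; (2,2)→{2,8}; (3,4)→{4}; (4,1)→{1,5}; (5,8)→{5,8}; (6,5)→{3,5,7}; (7,3)→{2,3,4}. Safe: 6. Place at column 6.
Columns [7, 2, 4, 1, 8, 5, 3, 6], r−c [-6, 0, -1, 3, -3, 1, 4, 2], r+c [8, 4, 7, 5, 13, 11, 10, 14] are all distinct, so no two queens attack.

(1,7) (2,2) (3,4) (4,1) (5,8) (6,5) (7,3) (8,6)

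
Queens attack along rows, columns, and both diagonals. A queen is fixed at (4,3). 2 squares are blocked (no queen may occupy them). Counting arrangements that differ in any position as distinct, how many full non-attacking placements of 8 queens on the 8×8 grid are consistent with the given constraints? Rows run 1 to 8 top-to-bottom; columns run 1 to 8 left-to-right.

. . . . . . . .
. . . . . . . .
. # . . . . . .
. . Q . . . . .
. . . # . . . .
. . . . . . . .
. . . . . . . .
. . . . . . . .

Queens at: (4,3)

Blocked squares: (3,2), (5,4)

12

Branch on row 1: col 1 → 1; col 2 → 1; col 4 → 6; col 5 → 1; col 7 → 1; col 8 → 2.
Sum: 1 + 1 + 6 + 1 + 1 + 2 = 12.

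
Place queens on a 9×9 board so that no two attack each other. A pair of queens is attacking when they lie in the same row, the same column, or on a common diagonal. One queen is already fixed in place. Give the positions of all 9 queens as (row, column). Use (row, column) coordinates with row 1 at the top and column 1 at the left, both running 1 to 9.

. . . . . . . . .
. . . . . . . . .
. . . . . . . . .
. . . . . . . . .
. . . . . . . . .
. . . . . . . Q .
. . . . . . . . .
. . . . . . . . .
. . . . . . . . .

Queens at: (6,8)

(1,1) (2,5) (3,9) (4,2) (5,6) (6,8) (7,3) (8,7) (9,4)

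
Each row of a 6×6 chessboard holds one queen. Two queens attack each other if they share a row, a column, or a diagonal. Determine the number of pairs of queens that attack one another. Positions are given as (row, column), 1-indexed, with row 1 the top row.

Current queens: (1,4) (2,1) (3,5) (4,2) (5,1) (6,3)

2

Same column: (2,1)–(5,1) (column 1).
Same diagonal: (4,2)–(5,1) (|4−5| = |2−1| = 1).
Total attacking pairs: 2.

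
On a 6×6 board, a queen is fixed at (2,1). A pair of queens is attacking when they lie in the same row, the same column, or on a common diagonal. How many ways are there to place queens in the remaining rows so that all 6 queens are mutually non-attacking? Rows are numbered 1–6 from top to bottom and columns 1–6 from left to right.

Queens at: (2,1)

1

Branch on row 1: col 3 → 0; col 4 → 1; col 5 → 0; col 6 → 0.
Sum: 0 + 1 + 0 + 0 = 1.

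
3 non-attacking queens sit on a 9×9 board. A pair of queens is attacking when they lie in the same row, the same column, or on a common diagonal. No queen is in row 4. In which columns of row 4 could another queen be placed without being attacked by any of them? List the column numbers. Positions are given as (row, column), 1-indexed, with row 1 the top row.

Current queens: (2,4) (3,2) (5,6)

(2,4) attacks row 4 at column 4 and diagonals 2, 6.
(3,2) attacks row 4 at column 2 and diagonals 1, 3.
(5,6) attacks row 4 at column 6 and diagonals 5, 7.
Attacked columns: {1, 2, 3, 4, 5, 6, 7}. Safe: {8, 9}.

columns 8, 9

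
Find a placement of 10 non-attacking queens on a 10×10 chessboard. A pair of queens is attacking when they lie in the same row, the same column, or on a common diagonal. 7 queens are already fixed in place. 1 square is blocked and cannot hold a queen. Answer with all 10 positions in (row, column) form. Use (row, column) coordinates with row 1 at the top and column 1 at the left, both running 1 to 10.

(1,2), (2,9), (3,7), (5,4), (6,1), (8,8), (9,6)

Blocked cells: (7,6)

(1,2) (2,9) (3,7) (4,10) (5,4) (6,1) (7,5) (8,8) (9,6) (10,3)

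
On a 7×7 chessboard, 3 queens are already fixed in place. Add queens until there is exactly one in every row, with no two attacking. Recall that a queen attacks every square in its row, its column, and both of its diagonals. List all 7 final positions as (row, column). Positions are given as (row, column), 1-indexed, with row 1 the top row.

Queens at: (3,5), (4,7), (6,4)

(1,1) (2,3) (3,5) (4,7) (5,2) (6,4) (7,6)

Row 1: attacked by (3,5)→{3,5,7}; (4,7)→{4,7}; (6,4)→{4}. Safe: 1, 2, 6. Place at column 1.
Row 2: attacked by (1,1)→{1,2}; (3,5)→{4,5,6}; (4,7)→{5,7}; (6,4)→{4}. Safe: 3. Place at column 3.
Row 5: attacked by (1,1)→{1,5}; (2,3)→{3,6}; (3,5)→{3,5,7}; (4,7)→{6,7}; (6,4)→{3,4,5}. Safe: 2. Place at column 2.
Row 7: attacked by (1,1)→{1,7}; (2,3)→{3}; (3,5)→{1,5}; (4,7)→{4,7}; (5,2)→{2,4}; (6,4)→{3,4,5}. Safe: 6. Place at column 6.
Columns [1, 3, 5, 7, 2, 4, 6], r−c [0, -1, -2, -3, 3, 2, 1], r+c [2, 5, 8, 11, 7, 10, 13] are all distinct, so no two queens attack.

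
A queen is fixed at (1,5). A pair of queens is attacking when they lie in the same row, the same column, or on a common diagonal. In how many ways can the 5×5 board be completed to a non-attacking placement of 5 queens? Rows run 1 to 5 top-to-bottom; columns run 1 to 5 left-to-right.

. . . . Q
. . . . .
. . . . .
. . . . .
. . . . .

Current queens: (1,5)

2

Branch on row 2: col 1 → 0; col 2 → 1; col 3 → 1.
Sum: 0 + 1 + 1 = 2.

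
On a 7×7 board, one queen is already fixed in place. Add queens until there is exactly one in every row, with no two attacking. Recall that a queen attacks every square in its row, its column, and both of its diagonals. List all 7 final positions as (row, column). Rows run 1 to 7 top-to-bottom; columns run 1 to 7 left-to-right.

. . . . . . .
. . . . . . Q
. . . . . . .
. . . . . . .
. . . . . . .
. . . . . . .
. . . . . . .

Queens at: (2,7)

(1,3) (2,7) (3,4) (4,1) (5,5) (6,2) (7,6)

Row 1: attacked by (2,7)→{6,7}. Safe: 1, 2, 3, 4, 5. Place at column 3.
Row 3: attacked by (1,3)→{1,3,5}; (2,7)→{6,7}. Safe: 2, 4. Place at column 4.
Row 4: attacked by (1,3)→{3,6}; (2,7)→{5,7}; (3,4)→{3,4,5}. Safe: 1, 2. Place at column 1.
Row 5: attacked by (1,3)→{3,7}; (2,7)→{4,7}; (3,4)→{2,4,6}; (4,1)→{1,2}. Safe: 5. Place at column 5.
Row 6: attacked by (1,3)→{3}; (2,7)→{3,7}; (3,4)→{1,4,7}; (4,1)→{1,3}; (5,5)→{4,5,6}. Safe: 2. Place at column 2.
Row 7: attacked by (1,3)→{3}; (2,7)→{2,7}; (3,4)→{4}; (4,1)→{1,4}; (5,5)→{3,5,7}; (6,2)→{1,2,3}. Safe: 6. Place at column 6.
Columns [3, 7, 4, 1, 5, 2, 6], r−c [-2, -5, -1, 3, 0, 4, 1], r+c [4, 9, 7, 5, 10, 8, 13] are all distinct, so no two queens attack.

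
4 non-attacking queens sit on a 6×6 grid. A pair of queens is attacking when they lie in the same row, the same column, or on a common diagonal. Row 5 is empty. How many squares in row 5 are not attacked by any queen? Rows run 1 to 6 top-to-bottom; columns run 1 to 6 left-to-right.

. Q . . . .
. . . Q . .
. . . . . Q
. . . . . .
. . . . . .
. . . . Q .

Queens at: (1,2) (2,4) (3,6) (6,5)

1

(1,2) attacks row 5 at column 2 and diagonals 6.
(2,4) attacks row 5 at column 4 and diagonals 1.
(3,6) attacks row 5 at column 6 and diagonals 4.
(6,5) attacks row 5 at column 5 and diagonals 4, 6.
Attacked columns: {1, 2, 4, 5, 6}. Safe: {3}.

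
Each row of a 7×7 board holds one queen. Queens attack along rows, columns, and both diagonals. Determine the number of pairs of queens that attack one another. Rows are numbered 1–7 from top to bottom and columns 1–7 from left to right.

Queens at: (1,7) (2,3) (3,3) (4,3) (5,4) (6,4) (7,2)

Same column: (2,3)–(3,3) (column 3); (2,3)–(4,3) (column 3); (3,3)–(4,3) (column 3); (5,4)–(6,4) (column 4).
Same diagonal: (4,3)–(5,4) (|4−5| = |3−4| = 1); (5,4)–(7,2) (|5−7| = |4−2| = 2).
Total attacking pairs: 6.

6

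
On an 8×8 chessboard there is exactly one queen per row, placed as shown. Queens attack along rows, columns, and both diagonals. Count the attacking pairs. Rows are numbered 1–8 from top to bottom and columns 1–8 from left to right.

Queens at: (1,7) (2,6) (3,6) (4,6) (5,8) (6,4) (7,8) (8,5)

8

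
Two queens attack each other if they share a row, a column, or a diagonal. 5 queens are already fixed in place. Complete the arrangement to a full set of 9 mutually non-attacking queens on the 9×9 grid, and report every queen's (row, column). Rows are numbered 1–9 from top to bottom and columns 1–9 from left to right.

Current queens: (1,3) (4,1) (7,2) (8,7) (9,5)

Row 2: attacked by (1,3)→{2,3,4}; (4,1)→{1,3}; (7,2)→{2,7}; (8,7)→{1,7}; (9,5)→{5}. Safe: 6, 8, 9. Place at column 9.
Row 3: attacked by (1,3)→{1,3,5}; (2,9)→{8,9}; (4,1)→{1,2}; (7,2)→{2,6}; (8,7)→{2,7}; (9,5)→{5}. Safe: 4. Place at column 4.
Row 5: attacked by (1,3)→{3,7}; (2,9)→{6,9}; (3,4)→{2,4,6}; (4,1)→{1,2}; (7,2)→{2,4}; (8,7)→{4,7}; (9,5)→{1,5,9}. Safe: 8. Place at column 8.
Row 6: attacked by (1,3)→{3,8}; (2,9)→{5,9}; (3,4)→{1,4,7}; (4,1)→{1,3}; (5,8)→{7,8,9}; (7,2)→{1,2,3}; (8,7)→{5,7,9}; (9,5)→{2,5,8}. Safe: 6. Place at column 6.
Columns [3, 9, 4, 1, 8, 6, 2, 7, 5], r−c [-2, -7, -1, 3, -3, 0, 5, 1, 4], r+c [4, 11, 7, 5, 13, 12, 9, 15, 14] are all distinct, so no two queens attack.

(1,3) (2,9) (3,4) (4,1) (5,8) (6,6) (7,2) (8,7) (9,5)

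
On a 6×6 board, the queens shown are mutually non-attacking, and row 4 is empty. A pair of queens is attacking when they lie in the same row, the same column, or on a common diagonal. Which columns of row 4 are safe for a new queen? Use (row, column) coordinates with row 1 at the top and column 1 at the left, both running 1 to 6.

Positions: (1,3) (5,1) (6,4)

columns 5

(1,3) attacks row 4 at column 3 and diagonals 6.
(5,1) attacks row 4 at column 1 and diagonals 2.
(6,4) attacks row 4 at column 4 and diagonals 2, 6.
Attacked columns: {1, 2, 3, 4, 6}. Safe: {5}.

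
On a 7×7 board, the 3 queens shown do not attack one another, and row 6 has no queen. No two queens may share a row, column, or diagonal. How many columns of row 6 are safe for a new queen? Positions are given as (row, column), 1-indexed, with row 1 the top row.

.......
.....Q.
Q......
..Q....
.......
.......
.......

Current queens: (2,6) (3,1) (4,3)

(2,6) attacks row 6 at column 6 and diagonals 2.
(3,1) attacks row 6 at column 1 and diagonals 4.
(4,3) attacks row 6 at column 3 and diagonals 1, 5.
Attacked columns: {1, 2, 3, 4, 5, 6}. Safe: {7}.

1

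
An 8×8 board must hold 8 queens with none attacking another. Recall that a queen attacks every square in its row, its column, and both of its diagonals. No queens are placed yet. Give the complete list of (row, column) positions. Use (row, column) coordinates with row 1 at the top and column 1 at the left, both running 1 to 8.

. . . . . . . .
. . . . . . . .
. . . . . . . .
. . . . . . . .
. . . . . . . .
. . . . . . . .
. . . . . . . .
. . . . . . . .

Row 1: Safe: 1, 2, 3, 4, 5, 6, 7, 8. Place at column 3.
Row 2: attacked by (1,3)→{2,3,4}. Safe: 1, 5, 6, 7, 8. Place at column 5.
Row 3: attacked by (1,3)→{1,3,5}; (2,5)→{4,5,6}. Safe: 2, 7, 8. Place at column 8.
Row 4: attacked by (1,3)→{3,6}; (2,5)→{3,5,7}; (3,8)→{7,8}. Safe: 1, 2, 4. Place at column 4.
Row 5: attacked by (1,3)→{3,7}; (2,5)→{2,5,8}; (3,8)→{6,8}; (4,4)→{3,4,5}. Safe: 1. Place at column 1.
Row 6: attacked by (1,3)→{3,8}; (2,5)→{1,5}; (3,8)→{5,8}; (4,4)→{2,4,6}; (5,1)→{1,2}. Safe: 7. Place at column 7.
Row 7: attacked by (1,3)→{3}; (2,5)→{5}; (3,8)→{4,8}; (4,4)→{1,4,7}; (5,1)→{1,3}; (6,7)→{6,7,8}. Safe: 2. Place at column 2.
Row 8: attacked by (1,3)→{3}; (2,5)→{5}; (3,8)→{3,8}; (4,4)→{4,8}; (5,1)→{1,4}; (6,7)→{5,7}; (7,2)→{1,2,3}. Safe: 6. Place at column 6.
Columns [3, 5, 8, 4, 1, 7, 2, 6], r−c [-2, -3, -5, 0, 4, -1, 5, 2], r+c [4, 7, 11, 8, 6, 13, 9, 14] are all distinct, so no two queens attack.

(1,3) (2,5) (3,8) (4,4) (5,1) (6,7) (7,2) (8,6)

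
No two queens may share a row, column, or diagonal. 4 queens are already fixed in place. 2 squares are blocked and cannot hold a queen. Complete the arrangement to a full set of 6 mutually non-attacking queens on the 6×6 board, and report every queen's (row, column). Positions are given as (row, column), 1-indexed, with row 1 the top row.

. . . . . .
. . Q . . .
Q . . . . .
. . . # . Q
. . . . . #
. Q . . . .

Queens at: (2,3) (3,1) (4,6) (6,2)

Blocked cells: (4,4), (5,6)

(1,5) (2,3) (3,1) (4,6) (5,4) (6,2)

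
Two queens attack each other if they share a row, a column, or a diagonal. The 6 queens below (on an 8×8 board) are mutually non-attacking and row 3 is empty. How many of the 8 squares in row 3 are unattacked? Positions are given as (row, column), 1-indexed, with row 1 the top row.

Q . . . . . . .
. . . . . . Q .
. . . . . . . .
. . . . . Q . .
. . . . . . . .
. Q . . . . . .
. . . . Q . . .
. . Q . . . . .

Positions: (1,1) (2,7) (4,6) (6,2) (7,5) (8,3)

1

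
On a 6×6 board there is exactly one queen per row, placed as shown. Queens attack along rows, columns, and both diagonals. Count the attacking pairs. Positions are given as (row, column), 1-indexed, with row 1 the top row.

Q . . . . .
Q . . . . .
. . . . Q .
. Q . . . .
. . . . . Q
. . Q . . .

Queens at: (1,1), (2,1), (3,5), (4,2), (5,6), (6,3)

1

Same column: (1,1)–(2,1) (column 1).
Total attacking pairs: 1.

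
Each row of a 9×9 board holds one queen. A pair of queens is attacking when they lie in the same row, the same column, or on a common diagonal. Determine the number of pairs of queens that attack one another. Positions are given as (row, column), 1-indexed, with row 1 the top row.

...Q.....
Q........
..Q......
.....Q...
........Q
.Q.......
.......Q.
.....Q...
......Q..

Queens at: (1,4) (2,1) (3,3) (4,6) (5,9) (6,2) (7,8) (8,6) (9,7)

3

Same column: (4,6)–(8,6) (column 6).
Same diagonal: (5,9)–(8,6) (|5−8| = |9−6| = 3); (8,6)–(9,7) (|8−9| = |6−7| = 1).
Total attacking pairs: 3.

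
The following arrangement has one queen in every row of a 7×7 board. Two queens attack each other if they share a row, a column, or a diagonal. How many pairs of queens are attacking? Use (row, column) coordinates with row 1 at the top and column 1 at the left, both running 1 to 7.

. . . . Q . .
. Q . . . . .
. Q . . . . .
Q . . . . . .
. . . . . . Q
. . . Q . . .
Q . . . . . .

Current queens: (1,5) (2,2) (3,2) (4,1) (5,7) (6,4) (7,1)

Same column: (2,2)–(3,2) (column 2); (4,1)–(7,1) (column 1).
Same diagonal: (3,2)–(4,1) (|3−4| = |2−1| = 1).
Total attacking pairs: 3.

3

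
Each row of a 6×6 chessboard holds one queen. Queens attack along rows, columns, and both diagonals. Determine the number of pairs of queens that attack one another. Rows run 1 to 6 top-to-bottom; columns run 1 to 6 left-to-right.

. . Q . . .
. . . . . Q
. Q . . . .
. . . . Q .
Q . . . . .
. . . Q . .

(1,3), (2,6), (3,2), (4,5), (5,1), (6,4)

0

All columns are distinct and no two queens satisfy |Δrow| = |Δcol|, so no pair attacks.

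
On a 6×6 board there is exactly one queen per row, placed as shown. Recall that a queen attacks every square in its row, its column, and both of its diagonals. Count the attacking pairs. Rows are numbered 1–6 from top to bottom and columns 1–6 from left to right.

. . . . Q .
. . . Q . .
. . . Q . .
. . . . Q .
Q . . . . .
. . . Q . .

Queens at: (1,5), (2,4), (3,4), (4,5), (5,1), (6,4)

8

Same column: (1,5)–(4,5) (column 5); (2,4)–(3,4) (column 4); (2,4)–(6,4) (column 4); (3,4)–(6,4) (column 4).
Same diagonal: (1,5)–(2,4) (|1−2| = |5−4| = 1); (1,5)–(5,1) (|1−5| = |5−1| = 4); (2,4)–(5,1) (|2−5| = |4−1| = 3); (3,4)–(4,5) (|3−4| = |4−5| = 1).
Total attacking pairs: 8.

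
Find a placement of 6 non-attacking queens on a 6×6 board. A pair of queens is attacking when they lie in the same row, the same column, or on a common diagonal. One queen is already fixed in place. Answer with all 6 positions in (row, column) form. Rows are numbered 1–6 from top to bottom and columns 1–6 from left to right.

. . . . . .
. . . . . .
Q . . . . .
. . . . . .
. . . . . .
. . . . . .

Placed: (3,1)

(1,5) (2,3) (3,1) (4,6) (5,4) (6,2)

Row 1: attacked by (3,1)→{1,3}. Safe: 2, 4, 5, 6. Place at column 5.
Row 2: attacked by (1,5)→{4,5,6}; (3,1)→{1,2}. Safe: 3. Place at column 3.
Row 4: attacked by (1,5)→{2,5}; (2,3)→{1,3,5}; (3,1)→{1,2}. Safe: 4, 6. Place at column 6.
Row 5: attacked by (1,5)→{1,5}; (2,3)→{3,6}; (3,1)→{1,3}; (4,6)→{5,6}. Safe: 2, 4. Place at column 4.
Row 6: attacked by (1,5)→{5}; (2,3)→{3}; (3,1)→{1,4}; (4,6)→{4,6}; (5,4)→{3,4,5}. Safe: 2. Place at column 2.
Columns [5, 3, 1, 6, 4, 2], r−c [-4, -1, 2, -2, 1, 4], r+c [6, 5, 4, 10, 9, 8] are all distinct, so no two queens attack.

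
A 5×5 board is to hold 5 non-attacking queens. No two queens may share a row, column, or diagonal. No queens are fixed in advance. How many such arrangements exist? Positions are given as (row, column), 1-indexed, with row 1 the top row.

10

Branch on row 1: col 1 → 2; col 2 → 2; col 3 → 2; col 4 → 2; col 5 → 2.
Sum: 2 + 2 + 2 + 2 + 2 = 10.
(This is the classic 5-queens count.)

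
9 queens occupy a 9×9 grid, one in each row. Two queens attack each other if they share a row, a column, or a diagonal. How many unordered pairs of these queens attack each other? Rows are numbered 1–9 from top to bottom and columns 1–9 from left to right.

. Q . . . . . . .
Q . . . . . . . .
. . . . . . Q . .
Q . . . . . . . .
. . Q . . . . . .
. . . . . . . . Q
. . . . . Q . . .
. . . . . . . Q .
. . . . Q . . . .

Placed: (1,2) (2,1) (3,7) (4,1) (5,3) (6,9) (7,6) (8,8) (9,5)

Same column: (2,1)–(4,1) (column 1).
Same diagonal: (1,2)–(2,1) (|1−2| = |2−1| = 1); (2,1)–(7,6) (|2−7| = |1−6| = 5).
Total attacking pairs: 3.

3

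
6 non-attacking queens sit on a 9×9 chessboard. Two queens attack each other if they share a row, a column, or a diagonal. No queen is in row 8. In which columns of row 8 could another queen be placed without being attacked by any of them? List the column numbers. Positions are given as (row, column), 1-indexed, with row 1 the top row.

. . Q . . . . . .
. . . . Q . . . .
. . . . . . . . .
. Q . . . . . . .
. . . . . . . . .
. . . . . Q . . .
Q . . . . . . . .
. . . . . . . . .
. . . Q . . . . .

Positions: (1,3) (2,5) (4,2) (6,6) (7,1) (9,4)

(1,3) attacks row 8 at column 3.
(2,5) attacks row 8 at column 5.
(4,2) attacks row 8 at column 2 and diagonals 6.
(6,6) attacks row 8 at column 6 and diagonals 4, 8.
(7,1) attacks row 8 at column 1 and diagonals 2.
(9,4) attacks row 8 at column 4 and diagonals 3, 5.
Attacked columns: {1, 2, 3, 4, 5, 6, 8}. Safe: {7, 9}.

columns 7, 9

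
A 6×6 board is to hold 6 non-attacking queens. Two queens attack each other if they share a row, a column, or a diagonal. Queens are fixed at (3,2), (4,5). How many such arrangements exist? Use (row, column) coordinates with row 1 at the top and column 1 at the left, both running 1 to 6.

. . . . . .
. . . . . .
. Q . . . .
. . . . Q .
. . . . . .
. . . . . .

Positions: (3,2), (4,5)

1

Branch on row 1: col 1 → 0; col 3 → 1; col 6 → 0.
Sum: 0 + 1 + 0 = 1.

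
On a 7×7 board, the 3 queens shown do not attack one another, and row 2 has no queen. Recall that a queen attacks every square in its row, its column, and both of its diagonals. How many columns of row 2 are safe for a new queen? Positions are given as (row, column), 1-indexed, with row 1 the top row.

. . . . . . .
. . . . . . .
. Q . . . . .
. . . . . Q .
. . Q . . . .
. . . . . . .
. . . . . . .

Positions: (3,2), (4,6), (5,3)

(3,2) attacks row 2 at column 2 and diagonals 1, 3.
(4,6) attacks row 2 at column 6 and diagonals 4.
(5,3) attacks row 2 at column 3 and diagonals 6.
Attacked columns: {1, 2, 3, 4, 6}. Safe: {5, 7}.

2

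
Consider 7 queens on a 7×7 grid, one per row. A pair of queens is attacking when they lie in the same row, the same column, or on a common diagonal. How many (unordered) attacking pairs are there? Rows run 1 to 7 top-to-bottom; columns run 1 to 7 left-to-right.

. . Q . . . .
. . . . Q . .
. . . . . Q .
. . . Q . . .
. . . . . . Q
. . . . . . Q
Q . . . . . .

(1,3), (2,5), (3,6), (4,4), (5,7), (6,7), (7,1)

4

Same column: (5,7)–(6,7) (column 7).
Same diagonal: (1,3)–(5,7) (|1−5| = |3−7| = 4); (2,5)–(3,6) (|2−3| = |5−6| = 1); (4,4)–(7,1) (|4−7| = |4−1| = 3).
Total attacking pairs: 4.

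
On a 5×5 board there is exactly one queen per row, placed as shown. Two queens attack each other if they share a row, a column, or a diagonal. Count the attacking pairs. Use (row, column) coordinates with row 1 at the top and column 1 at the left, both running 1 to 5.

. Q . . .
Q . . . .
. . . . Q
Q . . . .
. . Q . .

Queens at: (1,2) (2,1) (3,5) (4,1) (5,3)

Same column: (2,1)–(4,1) (column 1).
Same diagonal: (1,2)–(2,1) (|1−2| = |2−1| = 1); (3,5)–(5,3) (|3−5| = |5−3| = 2).
Total attacking pairs: 3.

3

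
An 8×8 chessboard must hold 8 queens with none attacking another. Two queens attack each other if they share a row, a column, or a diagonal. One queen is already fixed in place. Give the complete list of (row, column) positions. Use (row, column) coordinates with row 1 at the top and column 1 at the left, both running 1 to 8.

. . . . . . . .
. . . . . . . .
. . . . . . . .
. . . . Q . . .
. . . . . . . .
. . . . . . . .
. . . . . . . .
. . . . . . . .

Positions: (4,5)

(1,4) (2,2) (3,7) (4,5) (5,1) (6,8) (7,6) (8,3)

Row 1: attacked by (4,5)→{2,5,8}. Safe: 1, 3, 4, 6, 7. Place at column 4.
Row 2: attacked by (1,4)→{3,4,5}; (4,5)→{3,5,7}. Safe: 1, 2, 6, 8. Place at column 2.
Row 3: attacked by (1,4)→{2,4,6}; (2,2)→{1,2,3}; (4,5)→{4,5,6}. Safe: 7, 8. Place at column 7.
Row 5: attacked by (1,4)→{4,8}; (2,2)→{2,5}; (3,7)→{5,7}; (4,5)→{4,5,6}. Safe: 1, 3. Place at column 1.
Row 6: attacked by (1,4)→{4}; (2,2)→{2,6}; (3,7)→{4,7}; (4,5)→{3,5,7}; (5,1)→{1,2}. Safe: 8. Place at column 8.
Row 7: attacked by (1,4)→{4}; (2,2)→{2,7}; (3,7)→{3,7}; (4,5)→{2,5,8}; (5,1)→{1,3}; (6,8)→{7,8}. Safe: 6. Place at column 6.
Row 8: attacked by (1,4)→{4}; (2,2)→{2,8}; (3,7)→{2,7}; (4,5)→{1,5}; (5,1)→{1,4}; (6,8)→{6,8}; (7,6)→{5,6,7}. Safe: 3. Place at column 3.
Columns [4, 2, 7, 5, 1, 8, 6, 3], r−c [-3, 0, -4, -1, 4, -2, 1, 5], r+c [5, 4, 10, 9, 6, 14, 13, 11] are all distinct, so no two queens attack.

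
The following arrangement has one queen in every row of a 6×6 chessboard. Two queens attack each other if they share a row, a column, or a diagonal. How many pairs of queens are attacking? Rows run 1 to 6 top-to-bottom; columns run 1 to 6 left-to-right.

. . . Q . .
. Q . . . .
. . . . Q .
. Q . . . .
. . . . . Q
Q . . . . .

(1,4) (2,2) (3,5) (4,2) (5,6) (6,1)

1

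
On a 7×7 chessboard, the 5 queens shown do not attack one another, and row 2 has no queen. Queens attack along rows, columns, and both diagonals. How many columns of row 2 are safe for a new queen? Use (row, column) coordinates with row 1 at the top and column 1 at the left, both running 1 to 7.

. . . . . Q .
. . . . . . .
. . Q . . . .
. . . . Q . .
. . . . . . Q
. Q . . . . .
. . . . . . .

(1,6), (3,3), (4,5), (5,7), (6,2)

1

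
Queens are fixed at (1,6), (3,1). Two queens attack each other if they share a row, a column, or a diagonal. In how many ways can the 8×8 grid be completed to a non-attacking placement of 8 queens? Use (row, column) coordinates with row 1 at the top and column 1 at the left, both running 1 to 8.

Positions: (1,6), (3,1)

4

Branch on row 2: col 3 → 3; col 4 → 1; col 8 → 0.
Sum: 3 + 1 + 0 = 4.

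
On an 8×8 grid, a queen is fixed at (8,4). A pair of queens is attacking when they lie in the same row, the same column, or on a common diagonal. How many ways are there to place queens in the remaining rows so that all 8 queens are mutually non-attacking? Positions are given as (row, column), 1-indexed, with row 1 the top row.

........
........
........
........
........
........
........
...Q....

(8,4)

18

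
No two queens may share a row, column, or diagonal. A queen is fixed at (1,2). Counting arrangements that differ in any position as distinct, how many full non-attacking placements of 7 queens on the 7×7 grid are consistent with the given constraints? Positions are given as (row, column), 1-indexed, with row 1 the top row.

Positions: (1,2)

7

Branch on row 2: col 4 → 2; col 5 → 3; col 6 → 1; col 7 → 1.
Sum: 2 + 3 + 1 + 1 = 7.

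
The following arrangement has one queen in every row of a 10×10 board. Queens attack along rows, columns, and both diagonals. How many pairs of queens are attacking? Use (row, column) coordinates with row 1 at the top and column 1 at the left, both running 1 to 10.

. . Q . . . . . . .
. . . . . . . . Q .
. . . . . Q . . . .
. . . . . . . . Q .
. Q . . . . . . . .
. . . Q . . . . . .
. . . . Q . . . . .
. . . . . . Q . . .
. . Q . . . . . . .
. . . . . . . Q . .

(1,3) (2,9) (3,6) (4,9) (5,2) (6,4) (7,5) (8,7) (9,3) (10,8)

6

Same column: (1,3)–(9,3) (column 3); (2,9)–(4,9) (column 9).
Same diagonal: (6,4)–(7,5) (|6−7| = |4−5| = 1); (6,4)–(10,8) (|6−10| = |4−8| = 4); (7,5)–(9,3) (|7−9| = |5−3| = 2); (7,5)–(10,8) (|7−10| = |5−8| = 3).
Total attacking pairs: 6.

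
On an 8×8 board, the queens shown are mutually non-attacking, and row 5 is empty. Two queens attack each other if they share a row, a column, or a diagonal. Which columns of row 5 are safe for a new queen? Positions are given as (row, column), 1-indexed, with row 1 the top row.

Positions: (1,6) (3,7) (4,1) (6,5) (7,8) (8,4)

columns 3

(1,6) attacks row 5 at column 6 and diagonals 2.
(3,7) attacks row 5 at column 7 and diagonals 5.
(4,1) attacks row 5 at column 1 and diagonals 2.
(6,5) attacks row 5 at column 5 and diagonals 4, 6.
(7,8) attacks row 5 at column 8 and diagonals 6.
(8,4) attacks row 5 at column 4 and diagonals 1, 7.
Attacked columns: {1, 2, 4, 5, 6, 7, 8}. Safe: {3}.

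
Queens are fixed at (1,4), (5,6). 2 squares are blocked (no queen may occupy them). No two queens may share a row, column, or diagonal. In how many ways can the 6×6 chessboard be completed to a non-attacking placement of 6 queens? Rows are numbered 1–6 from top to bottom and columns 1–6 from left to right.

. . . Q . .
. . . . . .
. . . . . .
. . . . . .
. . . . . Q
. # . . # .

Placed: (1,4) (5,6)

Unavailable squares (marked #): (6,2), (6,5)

1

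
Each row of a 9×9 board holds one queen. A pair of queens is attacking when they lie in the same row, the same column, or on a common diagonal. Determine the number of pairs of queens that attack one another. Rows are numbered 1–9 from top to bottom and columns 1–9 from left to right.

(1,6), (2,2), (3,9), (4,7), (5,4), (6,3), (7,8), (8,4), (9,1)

Same column: (5,4)–(8,4) (column 4).
Same diagonal: (3,9)–(8,4) (|3−8| = |9−4| = 5); (5,4)–(6,3) (|5−6| = |4−3| = 1).
Total attacking pairs: 3.

3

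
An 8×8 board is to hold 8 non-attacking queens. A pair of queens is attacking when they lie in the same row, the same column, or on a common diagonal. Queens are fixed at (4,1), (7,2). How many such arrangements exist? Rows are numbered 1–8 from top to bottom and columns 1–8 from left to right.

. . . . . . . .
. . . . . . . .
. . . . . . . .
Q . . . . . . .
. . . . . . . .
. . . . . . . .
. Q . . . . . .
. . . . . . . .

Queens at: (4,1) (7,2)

4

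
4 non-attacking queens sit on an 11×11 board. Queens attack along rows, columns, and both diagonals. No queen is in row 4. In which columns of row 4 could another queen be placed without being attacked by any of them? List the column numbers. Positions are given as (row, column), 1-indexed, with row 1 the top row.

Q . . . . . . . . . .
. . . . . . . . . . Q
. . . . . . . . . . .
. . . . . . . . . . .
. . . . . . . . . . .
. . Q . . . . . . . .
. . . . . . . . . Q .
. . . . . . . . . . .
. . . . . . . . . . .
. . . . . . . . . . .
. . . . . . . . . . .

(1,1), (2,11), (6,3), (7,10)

(1,1) attacks row 4 at column 1 and diagonals 4.
(2,11) attacks row 4 at column 11 and diagonals 9.
(6,3) attacks row 4 at column 3 and diagonals 1, 5.
(7,10) attacks row 4 at column 10 and diagonals 7.
Attacked columns: {1, 3, 4, 5, 7, 9, 10, 11}. Safe: {2, 6, 8}.

columns 2, 6, 8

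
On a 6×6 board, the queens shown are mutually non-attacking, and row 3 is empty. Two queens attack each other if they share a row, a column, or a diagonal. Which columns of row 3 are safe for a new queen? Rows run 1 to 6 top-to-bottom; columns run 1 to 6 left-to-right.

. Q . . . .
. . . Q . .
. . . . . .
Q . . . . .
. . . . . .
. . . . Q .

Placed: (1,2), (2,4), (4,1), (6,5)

columns 6

(1,2) attacks row 3 at column 2 and diagonals 4.
(2,4) attacks row 3 at column 4 and diagonals 3, 5.
(4,1) attacks row 3 at column 1 and diagonals 2.
(6,5) attacks row 3 at column 5 and diagonals 2.
Attacked columns: {1, 2, 3, 4, 5}. Safe: {6}.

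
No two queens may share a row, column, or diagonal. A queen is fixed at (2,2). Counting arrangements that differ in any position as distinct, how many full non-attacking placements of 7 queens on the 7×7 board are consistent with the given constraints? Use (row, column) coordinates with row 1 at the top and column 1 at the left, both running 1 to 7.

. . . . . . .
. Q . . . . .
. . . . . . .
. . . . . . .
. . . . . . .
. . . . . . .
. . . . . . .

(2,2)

Branch on row 1: col 4 → 1; col 5 → 1; col 6 → 1; col 7 → 1.
Sum: 1 + 1 + 1 + 1 = 4.

4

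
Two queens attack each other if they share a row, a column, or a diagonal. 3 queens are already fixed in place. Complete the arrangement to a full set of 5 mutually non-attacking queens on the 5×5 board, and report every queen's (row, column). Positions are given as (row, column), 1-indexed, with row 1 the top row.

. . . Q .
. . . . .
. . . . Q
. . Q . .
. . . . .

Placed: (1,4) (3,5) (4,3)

(1,4) (2,2) (3,5) (4,3) (5,1)

Row 2: attacked by (1,4)→{3,4,5}; (3,5)→{4,5}; (4,3)→{1,3,5}. Safe: 2. Place at column 2.
Row 5: attacked by (1,4)→{4}; (2,2)→{2,5}; (3,5)→{3,5}; (4,3)→{2,3,4}. Safe: 1. Place at column 1.
Columns [4, 2, 5, 3, 1], r−c [-3, 0, -2, 1, 4], r+c [5, 4, 8, 7, 6] are all distinct, so no two queens attack.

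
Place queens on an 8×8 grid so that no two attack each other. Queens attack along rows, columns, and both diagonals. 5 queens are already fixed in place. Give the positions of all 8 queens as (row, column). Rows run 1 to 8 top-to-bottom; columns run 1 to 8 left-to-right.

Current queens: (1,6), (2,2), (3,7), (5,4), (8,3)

Row 4: attacked by (1,6)→{3,6}; (2,2)→{2,4}; (3,7)→{6,7,8}; (5,4)→{3,4,5}; (8,3)→{3,7}. Safe: 1. Place at column 1.
Row 6: attacked by (1,6)→{1,6}; (2,2)→{2,6}; (3,7)→{4,7}; (4,1)→{1,3}; (5,4)→{3,4,5}; (8,3)→{1,3,5}. Safe: 8. Place at column 8.
Row 7: attacked by (1,6)→{6}; (2,2)→{2,7}; (3,7)→{3,7}; (4,1)→{1,4}; (5,4)→{2,4,6}; (6,8)→{7,8}; (8,3)→{2,3,4}. Safe: 5. Place at column 5.
Columns [6, 2, 7, 1, 4, 8, 5, 3], r−c [-5, 0, -4, 3, 1, -2, 2, 5], r+c [7, 4, 10, 5, 9, 14, 12, 11] are all distinct, so no two queens attack.

(1,6) (2,2) (3,7) (4,1) (5,4) (6,8) (7,5) (8,3)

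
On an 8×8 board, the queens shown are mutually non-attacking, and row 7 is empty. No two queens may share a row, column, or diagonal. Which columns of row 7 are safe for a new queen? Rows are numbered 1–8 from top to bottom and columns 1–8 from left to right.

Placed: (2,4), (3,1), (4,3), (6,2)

columns 7, 8

(2,4) attacks row 7 at column 4.
(3,1) attacks row 7 at column 1 and diagonals 5.
(4,3) attacks row 7 at column 3 and diagonals 6.
(6,2) attacks row 7 at column 2 and diagonals 1, 3.
Attacked columns: {1, 2, 3, 4, 5, 6}. Safe: {7, 8}.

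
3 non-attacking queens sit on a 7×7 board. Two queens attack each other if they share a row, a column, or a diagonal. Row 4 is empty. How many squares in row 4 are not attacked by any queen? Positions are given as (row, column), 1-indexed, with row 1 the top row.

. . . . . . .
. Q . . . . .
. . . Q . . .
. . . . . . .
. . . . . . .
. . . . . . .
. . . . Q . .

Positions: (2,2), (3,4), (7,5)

3

(2,2) attacks row 4 at column 2 and diagonals 4.
(3,4) attacks row 4 at column 4 and diagonals 3, 5.
(7,5) attacks row 4 at column 5 and diagonals 2.
Attacked columns: {2, 3, 4, 5}. Safe: {1, 6, 7}.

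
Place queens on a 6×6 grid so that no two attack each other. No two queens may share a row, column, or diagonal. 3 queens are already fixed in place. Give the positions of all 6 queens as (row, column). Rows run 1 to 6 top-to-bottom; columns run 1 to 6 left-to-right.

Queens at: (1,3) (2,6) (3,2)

(1,3) (2,6) (3,2) (4,5) (5,1) (6,4)

Row 4: attacked by (1,3)→{3,6}; (2,6)→{4,6}; (3,2)→{1,2,3}. Safe: 5. Place at column 5.
Row 5: attacked by (1,3)→{3}; (2,6)→{3,6}; (3,2)→{2,4}; (4,5)→{4,5,6}. Safe: 1. Place at column 1.
Row 6: attacked by (1,3)→{3}; (2,6)→{2,6}; (3,2)→{2,5}; (4,5)→{3,5}; (5,1)→{1,2}. Safe: 4. Place at column 4.
Columns [3, 6, 2, 5, 1, 4], r−c [-2, -4, 1, -1, 4, 2], r+c [4, 8, 5, 9, 6, 10] are all distinct, so no two queens attack.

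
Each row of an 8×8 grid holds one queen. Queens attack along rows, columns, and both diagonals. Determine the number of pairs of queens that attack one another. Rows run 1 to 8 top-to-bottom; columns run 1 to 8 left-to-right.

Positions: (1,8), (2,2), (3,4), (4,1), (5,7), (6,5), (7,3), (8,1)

Same column: (4,1)–(8,1) (column 1).
Same diagonal: (1,8)–(8,1) (|1−8| = |8−1| = 7).
Total attacking pairs: 2.

2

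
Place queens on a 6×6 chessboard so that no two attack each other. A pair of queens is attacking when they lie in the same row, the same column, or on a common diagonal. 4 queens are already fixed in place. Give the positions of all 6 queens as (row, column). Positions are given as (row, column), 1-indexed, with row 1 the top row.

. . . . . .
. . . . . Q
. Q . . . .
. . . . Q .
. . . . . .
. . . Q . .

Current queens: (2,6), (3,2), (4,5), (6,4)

(1,3) (2,6) (3,2) (4,5) (5,1) (6,4)

Row 1: attacked by (2,6)→{5,6}; (3,2)→{2,4}; (4,5)→{2,5}; (6,4)→{4}. Safe: 1, 3. Place at column 3.
Row 5: attacked by (1,3)→{3}; (2,6)→{3,6}; (3,2)→{2,4}; (4,5)→{4,5,6}; (6,4)→{3,4,5}. Safe: 1. Place at column 1.
Columns [3, 6, 2, 5, 1, 4], r−c [-2, -4, 1, -1, 4, 2], r+c [4, 8, 5, 9, 6, 10] are all distinct, so no two queens attack.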